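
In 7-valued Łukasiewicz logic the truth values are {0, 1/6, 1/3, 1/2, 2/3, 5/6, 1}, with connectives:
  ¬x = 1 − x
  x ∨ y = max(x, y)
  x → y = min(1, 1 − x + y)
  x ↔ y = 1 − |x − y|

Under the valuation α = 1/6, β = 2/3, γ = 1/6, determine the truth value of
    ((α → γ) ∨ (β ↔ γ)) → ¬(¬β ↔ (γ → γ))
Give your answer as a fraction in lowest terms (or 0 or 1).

2/3

α → γ = 1/6 → 1/6 = 1
β ↔ γ = 2/3 ↔ 1/6 = 1/2
(α → γ) ∨ (β ↔ γ) = 1 ∨ 1/2 = 1
¬β = ¬2/3 = 1/3
γ → γ = 1/6 → 1/6 = 1
¬β ↔ (γ → γ) = 1/3 ↔ 1 = 1/3
¬(¬β ↔ (γ → γ)) = ¬1/3 = 2/3
((α → γ) ∨ (β ↔ γ)) → ¬(¬β ↔ (γ → γ)) = 1 → 2/3 = 2/3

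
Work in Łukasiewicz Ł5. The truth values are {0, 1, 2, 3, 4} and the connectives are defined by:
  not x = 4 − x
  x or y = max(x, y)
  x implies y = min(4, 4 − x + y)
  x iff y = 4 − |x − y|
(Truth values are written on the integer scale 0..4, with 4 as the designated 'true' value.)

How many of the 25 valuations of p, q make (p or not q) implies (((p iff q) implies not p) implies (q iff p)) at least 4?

20

value 4: 20 assignments (counts)
value 3: 1 assignment
value 2: 2 assignments
value 1: 1 assignment
value 0: 1 assignment
So 20 of the 25 assignments meet the threshold.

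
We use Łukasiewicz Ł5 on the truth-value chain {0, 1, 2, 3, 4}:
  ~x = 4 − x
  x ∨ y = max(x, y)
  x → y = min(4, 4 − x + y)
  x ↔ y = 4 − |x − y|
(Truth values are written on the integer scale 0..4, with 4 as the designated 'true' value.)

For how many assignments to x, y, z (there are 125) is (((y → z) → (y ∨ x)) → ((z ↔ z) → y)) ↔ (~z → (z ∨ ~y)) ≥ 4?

55

value 4: 55 assignments (counts)
value 3: 27 assignments
value 2: 24 assignments
value 1: 9 assignments
value 0: 10 assignments
So 55 of the 125 assignments meet the threshold.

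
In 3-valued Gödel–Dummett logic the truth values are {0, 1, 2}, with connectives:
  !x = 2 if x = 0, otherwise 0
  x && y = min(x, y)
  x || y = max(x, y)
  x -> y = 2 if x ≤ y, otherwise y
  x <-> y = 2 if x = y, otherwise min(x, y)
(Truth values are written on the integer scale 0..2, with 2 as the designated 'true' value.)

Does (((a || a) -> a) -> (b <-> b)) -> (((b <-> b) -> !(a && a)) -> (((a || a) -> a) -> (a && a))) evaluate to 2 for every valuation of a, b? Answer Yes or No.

No

Counterexample: take a = 0, b = 0.
a || a = 0 || 0 = 0
(a || a) -> a = 0 -> 0 = 2
b <-> b = 0 <-> 0 = 2
((a || a) -> a) -> (b <-> b) = 2 -> 2 = 2
b <-> b = 0 <-> 0 = 2
a && a = 0 && 0 = 0
!(a && a) = !0 = 2
(b <-> b) -> !(a && a) = 2 -> 2 = 2
a || a = 0 || 0 = 0
(a || a) -> a = 0 -> 0 = 2
a && a = 0 && 0 = 0
((a || a) -> a) -> (a && a) = 2 -> 0 = 0
((b <-> b) -> !(a && a)) -> (((a || a) -> a) -> (a && a)) = 2 -> 0 = 0
(((a || a) -> a) -> (b <-> b)) -> (((b <-> b) -> !(a && a)) -> (((a || a) -> a) -> (a && a))) = 2 -> 0 = 0
This gives 0 ≠ 2.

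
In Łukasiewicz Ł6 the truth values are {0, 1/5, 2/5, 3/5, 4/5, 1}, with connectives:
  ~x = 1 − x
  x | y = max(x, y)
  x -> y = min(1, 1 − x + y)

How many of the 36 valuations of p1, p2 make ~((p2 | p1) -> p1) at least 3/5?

6

value 1: 1 assignment (counts)
value 4/5: 2 assignments (counts)
value 3/5: 3 assignments (counts)
value 2/5: 4 assignments
value 1/5: 5 assignments
value 0: 21 assignments
So 6 of the 36 assignments meet the threshold.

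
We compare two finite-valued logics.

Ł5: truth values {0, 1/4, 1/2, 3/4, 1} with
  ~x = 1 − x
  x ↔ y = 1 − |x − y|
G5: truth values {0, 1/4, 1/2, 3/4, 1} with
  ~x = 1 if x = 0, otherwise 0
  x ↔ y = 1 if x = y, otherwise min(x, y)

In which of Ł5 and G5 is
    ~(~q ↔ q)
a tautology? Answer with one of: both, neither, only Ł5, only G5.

In Ł5: at q = 1/4 the value is 1/2 — not a tautology.
In G5: every assignment gives 1 — tautology.

only G5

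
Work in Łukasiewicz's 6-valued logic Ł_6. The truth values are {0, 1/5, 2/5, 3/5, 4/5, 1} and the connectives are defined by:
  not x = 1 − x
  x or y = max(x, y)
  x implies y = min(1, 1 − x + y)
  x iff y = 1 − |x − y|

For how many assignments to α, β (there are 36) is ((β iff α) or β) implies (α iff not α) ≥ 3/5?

23

value 1: 11 assignments (counts)
value 4/5: 7 assignments (counts)
value 3/5: 5 assignments (counts)
value 2/5: 7 assignments
value 1/5: 3 assignments
value 0: 3 assignments
So 23 of the 36 assignments meet the threshold.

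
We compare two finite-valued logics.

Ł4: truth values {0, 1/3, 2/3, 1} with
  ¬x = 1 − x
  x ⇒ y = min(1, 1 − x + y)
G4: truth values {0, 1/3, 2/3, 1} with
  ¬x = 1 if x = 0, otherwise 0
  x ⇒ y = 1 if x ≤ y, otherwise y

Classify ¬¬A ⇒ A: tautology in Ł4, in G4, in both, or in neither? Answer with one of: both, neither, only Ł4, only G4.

In Ł4: every assignment gives 1 — tautology.
In G4: at A = 1/3 the value is 1/3 — not a tautology.

only Ł4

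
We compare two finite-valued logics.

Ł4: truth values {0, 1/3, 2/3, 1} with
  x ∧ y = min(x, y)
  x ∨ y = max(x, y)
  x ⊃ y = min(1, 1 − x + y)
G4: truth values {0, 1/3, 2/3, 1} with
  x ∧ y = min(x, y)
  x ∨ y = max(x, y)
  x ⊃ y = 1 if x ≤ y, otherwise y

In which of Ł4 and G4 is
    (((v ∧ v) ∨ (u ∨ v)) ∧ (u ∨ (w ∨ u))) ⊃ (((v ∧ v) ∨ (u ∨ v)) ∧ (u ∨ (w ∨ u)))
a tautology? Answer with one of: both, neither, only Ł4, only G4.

both

In Ł4: every assignment gives 1 — tautology.
In G4: every assignment gives 1 — tautology.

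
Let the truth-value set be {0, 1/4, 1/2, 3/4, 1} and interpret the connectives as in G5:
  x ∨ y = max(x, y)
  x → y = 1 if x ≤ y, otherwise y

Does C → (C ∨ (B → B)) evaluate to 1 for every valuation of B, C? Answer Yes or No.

At B = 1/2, C = 1/4, for instance:
B → B = 1/2 → 1/2 = 1
C ∨ (B → B) = 1/4 ∨ 1 = 1
C → (C ∨ (B → B)) = 1/4 → 1 = 1
and checking the remaining 24 assignments likewise gives ≥ 1 in every case.

Yes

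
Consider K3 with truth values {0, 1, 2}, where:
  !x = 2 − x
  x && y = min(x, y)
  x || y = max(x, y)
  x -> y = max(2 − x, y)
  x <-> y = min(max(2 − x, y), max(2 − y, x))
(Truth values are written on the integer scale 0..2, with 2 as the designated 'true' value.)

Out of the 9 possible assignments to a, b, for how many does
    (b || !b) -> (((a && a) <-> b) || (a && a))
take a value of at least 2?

4

a = 0, b = 0 ↦ 2  ≥
a = 0, b = 1 ↦ 1  <
a = 0, b = 2 ↦ 0  <
a = 1, b = 0 ↦ 1  <
a = 1, b = 1 ↦ 1  <
a = 1, b = 2 ↦ 1  <
a = 2, b = 0 ↦ 2  ≥
a = 2, b = 1 ↦ 2  ≥
a = 2, b = 2 ↦ 2  ≥
So 4 of the 9 assignments meet the threshold.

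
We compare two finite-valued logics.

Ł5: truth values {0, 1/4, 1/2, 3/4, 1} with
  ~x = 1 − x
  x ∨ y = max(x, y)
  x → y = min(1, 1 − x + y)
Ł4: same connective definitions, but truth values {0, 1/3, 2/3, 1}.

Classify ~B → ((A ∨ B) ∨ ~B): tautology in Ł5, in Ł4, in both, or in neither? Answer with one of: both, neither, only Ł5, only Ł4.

In Ł5: every assignment gives 1 — tautology.
In Ł4: every assignment gives 1 — tautology.

both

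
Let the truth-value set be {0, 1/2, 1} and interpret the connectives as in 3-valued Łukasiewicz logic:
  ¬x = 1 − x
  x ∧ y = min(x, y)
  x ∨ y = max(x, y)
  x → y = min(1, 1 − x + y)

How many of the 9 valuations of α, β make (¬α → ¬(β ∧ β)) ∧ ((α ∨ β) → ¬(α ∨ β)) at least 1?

α = 0, β = 0 ↦ 1  ≥
α = 0, β = 1/2 ↦ 1/2  <
α = 0, β = 1 ↦ 0  <
α = 1/2, β = 0 ↦ 1  ≥
α = 1/2, β = 1/2 ↦ 1  ≥
α = 1/2, β = 1 ↦ 0  <
α = 1, β = 0 ↦ 0  <
α = 1, β = 1/2 ↦ 0  <
α = 1, β = 1 ↦ 0  <
So 3 of the 9 assignments meet the threshold.

3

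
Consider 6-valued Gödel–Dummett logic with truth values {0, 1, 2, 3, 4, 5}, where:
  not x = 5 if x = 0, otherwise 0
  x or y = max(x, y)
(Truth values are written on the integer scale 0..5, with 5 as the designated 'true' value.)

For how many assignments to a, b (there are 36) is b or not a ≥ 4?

value 5: 11 assignments (counts)
value 4: 5 assignments (counts)
value 3: 5 assignments
value 2: 5 assignments
value 1: 5 assignments
value 0: 5 assignments
So 16 of the 36 assignments meet the threshold.

16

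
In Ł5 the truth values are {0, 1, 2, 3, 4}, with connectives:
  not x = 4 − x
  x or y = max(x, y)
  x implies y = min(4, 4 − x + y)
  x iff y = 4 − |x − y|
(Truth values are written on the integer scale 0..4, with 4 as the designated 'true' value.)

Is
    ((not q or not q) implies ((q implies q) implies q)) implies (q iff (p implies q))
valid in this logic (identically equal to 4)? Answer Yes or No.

Counterexample: take p = 0, q = 1.
not q = not 1 = 3
not q = not 1 = 3
not q or not q = 3 or 3 = 3
q implies q = 1 implies 1 = 4
(q implies q) implies q = 4 implies 1 = 1
(not q or not q) implies ((q implies q) implies q) = 3 implies 1 = 2
p implies q = 0 implies 1 = 4
q iff (p implies q) = 1 iff 4 = 1
((not q or not q) implies ((q implies q) implies q)) implies (q iff (p implies q)) = 2 implies 1 = 3
This gives 3 ≠ 4.

No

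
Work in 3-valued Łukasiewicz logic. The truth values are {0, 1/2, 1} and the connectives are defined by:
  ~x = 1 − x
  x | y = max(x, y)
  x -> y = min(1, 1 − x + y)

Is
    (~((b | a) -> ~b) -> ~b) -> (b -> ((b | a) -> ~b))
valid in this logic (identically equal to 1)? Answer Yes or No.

Yes

a = 0, b = 0 ↦ 1
a = 0, b = 1/2 ↦ 1
a = 0, b = 1 ↦ 1
a = 1/2, b = 0 ↦ 1
a = 1/2, b = 1/2 ↦ 1
a = 1/2, b = 1 ↦ 1
a = 1, b = 0 ↦ 1
a = 1, b = 1/2 ↦ 1
a = 1, b = 1 ↦ 1
Every assignment gives a value ≥ 1.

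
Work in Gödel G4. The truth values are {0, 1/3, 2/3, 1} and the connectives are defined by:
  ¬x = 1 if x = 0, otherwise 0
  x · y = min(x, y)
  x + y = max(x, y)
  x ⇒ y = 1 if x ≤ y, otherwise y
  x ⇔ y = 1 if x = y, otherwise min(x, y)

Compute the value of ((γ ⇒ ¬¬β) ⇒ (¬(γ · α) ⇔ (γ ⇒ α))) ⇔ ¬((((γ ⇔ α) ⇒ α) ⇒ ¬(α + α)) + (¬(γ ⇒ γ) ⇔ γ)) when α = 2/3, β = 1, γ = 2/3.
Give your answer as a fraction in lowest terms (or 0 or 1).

¬β = ¬1 = 0
¬¬β = ¬0 = 1
γ ⇒ ¬¬β = 2/3 ⇒ 1 = 1
γ · α = 2/3 · 2/3 = 2/3
¬(γ · α) = ¬2/3 = 0
γ ⇒ α = 2/3 ⇒ 2/3 = 1
¬(γ · α) ⇔ (γ ⇒ α) = 0 ⇔ 1 = 0
(γ ⇒ ¬¬β) ⇒ (¬(γ · α) ⇔ (γ ⇒ α)) = 1 ⇒ 0 = 0
γ ⇔ α = 2/3 ⇔ 2/3 = 1
(γ ⇔ α) ⇒ α = 1 ⇒ 2/3 = 2/3
α + α = 2/3 + 2/3 = 2/3
¬(α + α) = ¬2/3 = 0
((γ ⇔ α) ⇒ α) ⇒ ¬(α + α) = 2/3 ⇒ 0 = 0
γ ⇒ γ = 2/3 ⇒ 2/3 = 1
¬(γ ⇒ γ) = ¬1 = 0
¬(γ ⇒ γ) ⇔ γ = 0 ⇔ 2/3 = 0
(((γ ⇔ α) ⇒ α) ⇒ ¬(α + α)) + (¬(γ ⇒ γ) ⇔ γ) = 0 + 0 = 0
¬((((γ ⇔ α) ⇒ α) ⇒ ¬(α + α)) + (¬(γ ⇒ γ) ⇔ γ)) = ¬0 = 1
((γ ⇒ ¬¬β) ⇒ (¬(γ · α) ⇔ (γ ⇒ α))) ⇔ ¬((((γ ⇔ α) ⇒ α) ⇒ ¬(α + α)) + (¬(γ ⇒ γ) ⇔ γ)) = 0 ⇔ 1 = 0

0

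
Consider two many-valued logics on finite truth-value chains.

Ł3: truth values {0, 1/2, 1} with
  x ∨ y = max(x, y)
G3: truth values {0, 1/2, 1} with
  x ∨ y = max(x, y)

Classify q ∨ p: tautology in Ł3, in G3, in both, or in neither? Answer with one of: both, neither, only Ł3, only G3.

neither

In Ł3: at p = 0, q = 0 the value is 0 — not a tautology.
In G3: at p = 0, q = 0 the value is 0 — not a tautology.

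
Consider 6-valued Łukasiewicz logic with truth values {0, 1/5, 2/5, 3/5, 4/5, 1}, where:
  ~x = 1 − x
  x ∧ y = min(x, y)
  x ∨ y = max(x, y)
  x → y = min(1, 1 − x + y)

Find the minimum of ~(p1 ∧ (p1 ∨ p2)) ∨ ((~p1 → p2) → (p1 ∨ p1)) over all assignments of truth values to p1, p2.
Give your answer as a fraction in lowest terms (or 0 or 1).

3/5

Take p1 = 2/5, p2 = 2/5:
p1 ∨ p2 = 2/5 ∨ 2/5 = 2/5
p1 ∧ (p1 ∨ p2) = 2/5 ∧ 2/5 = 2/5
~(p1 ∧ (p1 ∨ p2)) = ~2/5 = 3/5
~p1 = ~2/5 = 3/5
~p1 → p2 = 3/5 → 2/5 = 4/5
p1 ∨ p1 = 2/5 ∨ 2/5 = 2/5
(~p1 → p2) → (p1 ∨ p1) = 4/5 → 2/5 = 3/5
~(p1 ∧ (p1 ∨ p2)) ∨ ((~p1 → p2) → (p1 ∨ p1)) = 3/5 ∨ 3/5 = 3/5
No assignment yields a value below 3/5, so this is the minimum.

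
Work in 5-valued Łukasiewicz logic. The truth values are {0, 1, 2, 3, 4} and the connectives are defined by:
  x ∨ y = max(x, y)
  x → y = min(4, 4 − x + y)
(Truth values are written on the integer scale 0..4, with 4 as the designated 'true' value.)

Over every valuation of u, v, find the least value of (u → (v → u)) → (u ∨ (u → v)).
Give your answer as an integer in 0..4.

Take u = 2, v = 0:
v → u = 0 → 2 = 4
u → (v → u) = 2 → 4 = 4
u → v = 2 → 0 = 2
u ∨ (u → v) = 2 ∨ 2 = 2
(u → (v → u)) → (u ∨ (u → v)) = 4 → 2 = 2
No assignment yields a value below 2, so this is the minimum.

2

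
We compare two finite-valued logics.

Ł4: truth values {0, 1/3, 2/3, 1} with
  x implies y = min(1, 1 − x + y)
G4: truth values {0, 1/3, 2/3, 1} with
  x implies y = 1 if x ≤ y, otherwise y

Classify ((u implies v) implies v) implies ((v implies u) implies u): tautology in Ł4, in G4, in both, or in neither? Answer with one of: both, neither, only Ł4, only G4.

only Ł4

In Ł4: every assignment gives 1 — tautology.
In G4: at u = 1/3, v = 0 the value is 1/3 — not a tautology.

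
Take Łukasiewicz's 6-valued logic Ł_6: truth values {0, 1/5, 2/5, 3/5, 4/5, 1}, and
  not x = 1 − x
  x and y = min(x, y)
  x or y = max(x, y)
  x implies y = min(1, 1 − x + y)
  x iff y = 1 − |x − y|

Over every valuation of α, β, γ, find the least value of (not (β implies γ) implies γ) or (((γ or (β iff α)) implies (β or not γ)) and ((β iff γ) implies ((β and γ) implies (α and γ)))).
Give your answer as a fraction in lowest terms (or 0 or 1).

4/5

Take α = 3/5, β = 3/5, γ = 1/5:
β implies γ = 3/5 implies 1/5 = 3/5
not (β implies γ) = not 3/5 = 2/5
not (β implies γ) implies γ = 2/5 implies 1/5 = 4/5
β iff α = 3/5 iff 3/5 = 1
γ or (β iff α) = 1/5 or 1 = 1
not γ = not 1/5 = 4/5
β or not γ = 3/5 or 4/5 = 4/5
(γ or (β iff α)) implies (β or not γ) = 1 implies 4/5 = 4/5
β iff γ = 3/5 iff 1/5 = 3/5
β and γ = 3/5 and 1/5 = 1/5
α and γ = 3/5 and 1/5 = 1/5
(β and γ) implies (α and γ) = 1/5 implies 1/5 = 1
(β iff γ) implies ((β and γ) implies (α and γ)) = 3/5 implies 1 = 1
((γ or (β iff α)) implies (β or not γ)) and ((β iff γ) implies ((β and γ) implies (α and γ))) = 4/5 and 1 = 4/5
(not (β implies γ) implies γ) or (((γ or (β iff α)) implies (β or not γ)) and ((β iff γ) implies ((β and γ) implies (α and γ)))) = 4/5 or 4/5 = 4/5
No assignment yields a value below 4/5, so this is the minimum.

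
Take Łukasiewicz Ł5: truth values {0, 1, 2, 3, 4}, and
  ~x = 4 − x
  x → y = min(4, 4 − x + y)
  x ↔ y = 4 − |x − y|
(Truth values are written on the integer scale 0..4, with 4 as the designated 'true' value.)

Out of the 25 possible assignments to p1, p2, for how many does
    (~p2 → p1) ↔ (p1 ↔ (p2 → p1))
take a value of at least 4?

value 4: 16 assignments (counts)
value 3: 8 assignments
value 2: 1 assignment
So 16 of the 25 assignments meet the threshold.

16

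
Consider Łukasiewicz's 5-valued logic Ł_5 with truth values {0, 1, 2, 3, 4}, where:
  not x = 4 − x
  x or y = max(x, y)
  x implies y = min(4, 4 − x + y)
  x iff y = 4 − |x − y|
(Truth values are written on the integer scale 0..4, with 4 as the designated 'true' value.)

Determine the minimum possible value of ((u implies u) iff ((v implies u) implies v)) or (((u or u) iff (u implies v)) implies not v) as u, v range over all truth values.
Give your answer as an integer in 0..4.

2

Take u = 3, v = 2:
u implies u = 3 implies 3 = 4
v implies u = 2 implies 3 = 4
(v implies u) implies v = 4 implies 2 = 2
(u implies u) iff ((v implies u) implies v) = 4 iff 2 = 2
u or u = 3 or 3 = 3
u implies v = 3 implies 2 = 3
(u or u) iff (u implies v) = 3 iff 3 = 4
not v = not 2 = 2
((u or u) iff (u implies v)) implies not v = 4 implies 2 = 2
((u implies u) iff ((v implies u) implies v)) or (((u or u) iff (u implies v)) implies not v) = 2 or 2 = 2
No assignment yields a value below 2, so this is the minimum.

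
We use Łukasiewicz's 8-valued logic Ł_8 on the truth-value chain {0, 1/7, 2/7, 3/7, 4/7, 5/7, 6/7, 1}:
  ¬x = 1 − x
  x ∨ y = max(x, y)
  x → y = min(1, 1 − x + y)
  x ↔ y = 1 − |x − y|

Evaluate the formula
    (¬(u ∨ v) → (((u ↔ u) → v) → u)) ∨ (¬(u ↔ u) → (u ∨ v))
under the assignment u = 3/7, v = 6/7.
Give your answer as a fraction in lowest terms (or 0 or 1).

1

u ∨ v = 3/7 ∨ 6/7 = 6/7
¬(u ∨ v) = ¬6/7 = 1/7
u ↔ u = 3/7 ↔ 3/7 = 1
(u ↔ u) → v = 1 → 6/7 = 6/7
((u ↔ u) → v) → u = 6/7 → 3/7 = 4/7
¬(u ∨ v) → (((u ↔ u) → v) → u) = 1/7 → 4/7 = 1
u ↔ u = 3/7 ↔ 3/7 = 1
¬(u ↔ u) = ¬1 = 0
u ∨ v = 3/7 ∨ 6/7 = 6/7
¬(u ↔ u) → (u ∨ v) = 0 → 6/7 = 1
(¬(u ∨ v) → (((u ↔ u) → v) → u)) ∨ (¬(u ↔ u) → (u ∨ v)) = 1 ∨ 1 = 1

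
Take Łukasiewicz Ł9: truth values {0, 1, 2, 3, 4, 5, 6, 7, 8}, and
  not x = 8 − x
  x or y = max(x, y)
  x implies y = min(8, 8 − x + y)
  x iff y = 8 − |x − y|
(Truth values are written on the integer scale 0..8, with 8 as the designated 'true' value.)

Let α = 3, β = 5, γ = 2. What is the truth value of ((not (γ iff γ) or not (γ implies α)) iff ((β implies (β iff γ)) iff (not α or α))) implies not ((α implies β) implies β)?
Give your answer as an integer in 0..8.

γ iff γ = 2 iff 2 = 8
not (γ iff γ) = not 8 = 0
γ implies α = 2 implies 3 = 8
not (γ implies α) = not 8 = 0
not (γ iff γ) or not (γ implies α) = 0 or 0 = 0
β iff γ = 5 iff 2 = 5
β implies (β iff γ) = 5 implies 5 = 8
not α = not 3 = 5
not α or α = 5 or 3 = 5
(β implies (β iff γ)) iff (not α or α) = 8 iff 5 = 5
(not (γ iff γ) or not (γ implies α)) iff ((β implies (β iff γ)) iff (not α or α)) = 0 iff 5 = 3
α implies β = 3 implies 5 = 8
(α implies β) implies β = 8 implies 5 = 5
not ((α implies β) implies β) = not 5 = 3
((not (γ iff γ) or not (γ implies α)) iff ((β implies (β iff γ)) iff (not α or α))) implies not ((α implies β) implies β) = 3 implies 3 = 8

8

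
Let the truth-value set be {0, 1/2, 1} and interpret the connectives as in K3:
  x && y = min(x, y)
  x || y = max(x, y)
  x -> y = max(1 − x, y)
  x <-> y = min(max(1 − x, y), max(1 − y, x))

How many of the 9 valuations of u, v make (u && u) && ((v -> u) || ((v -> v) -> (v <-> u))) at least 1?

3

u = 0, v = 0 ↦ 0  <
u = 0, v = 1/2 ↦ 0  <
u = 0, v = 1 ↦ 0  <
u = 1/2, v = 0 ↦ 1/2  <
u = 1/2, v = 1/2 ↦ 1/2  <
u = 1/2, v = 1 ↦ 1/2  <
u = 1, v = 0 ↦ 1  ≥
u = 1, v = 1/2 ↦ 1  ≥
u = 1, v = 1 ↦ 1  ≥
So 3 of the 9 assignments meet the threshold.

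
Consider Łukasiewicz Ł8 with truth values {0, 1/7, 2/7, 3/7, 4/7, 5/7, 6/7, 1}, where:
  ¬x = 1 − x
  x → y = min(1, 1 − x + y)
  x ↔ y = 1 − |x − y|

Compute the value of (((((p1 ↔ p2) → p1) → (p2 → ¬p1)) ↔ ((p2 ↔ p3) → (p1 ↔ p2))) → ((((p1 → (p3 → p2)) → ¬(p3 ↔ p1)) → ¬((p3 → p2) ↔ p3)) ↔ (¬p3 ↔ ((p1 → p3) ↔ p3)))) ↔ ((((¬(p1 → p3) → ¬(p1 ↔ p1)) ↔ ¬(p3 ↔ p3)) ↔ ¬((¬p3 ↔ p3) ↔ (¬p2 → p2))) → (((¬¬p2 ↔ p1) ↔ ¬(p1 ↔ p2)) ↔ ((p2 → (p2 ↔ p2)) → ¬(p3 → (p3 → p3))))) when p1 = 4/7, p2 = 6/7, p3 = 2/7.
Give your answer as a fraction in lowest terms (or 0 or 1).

4/7

p1 ↔ p2 = 4/7 ↔ 6/7 = 5/7
(p1 ↔ p2) → p1 = 5/7 → 4/7 = 6/7
¬p1 = ¬4/7 = 3/7
p2 → ¬p1 = 6/7 → 3/7 = 4/7
((p1 ↔ p2) → p1) → (p2 → ¬p1) = 6/7 → 4/7 = 5/7
p2 ↔ p3 = 6/7 ↔ 2/7 = 3/7
p1 ↔ p2 = 4/7 ↔ 6/7 = 5/7
(p2 ↔ p3) → (p1 ↔ p2) = 3/7 → 5/7 = 1
(((p1 ↔ p2) → p1) → (p2 → ¬p1)) ↔ ((p2 ↔ p3) → (p1 ↔ p2)) = 5/7 ↔ 1 = 5/7
p3 → p2 = 2/7 → 6/7 = 1
p1 → (p3 → p2) = 4/7 → 1 = 1
p3 ↔ p1 = 2/7 ↔ 4/7 = 5/7
¬(p3 ↔ p1) = ¬5/7 = 2/7
(p1 → (p3 → p2)) → ¬(p3 ↔ p1) = 1 → 2/7 = 2/7
p3 → p2 = 2/7 → 6/7 = 1
(p3 → p2) ↔ p3 = 1 ↔ 2/7 = 2/7
¬((p3 → p2) ↔ p3) = ¬2/7 = 5/7
((p1 → (p3 → p2)) → ¬(p3 ↔ p1)) → ¬((p3 → p2) ↔ p3) = 2/7 → 5/7 = 1
¬p3 = ¬2/7 = 5/7
p1 → p3 = 4/7 → 2/7 = 5/7
(p1 → p3) ↔ p3 = 5/7 ↔ 2/7 = 4/7
¬p3 ↔ ((p1 → p3) ↔ p3) = 5/7 ↔ 4/7 = 6/7
(((p1 → (p3 → p2)) → ¬(p3 ↔ p1)) → ¬((p3 → p2) ↔ p3)) ↔ (¬p3 ↔ ((p1 → p3) ↔ p3)) = 1 ↔ 6/7 = 6/7
((((p1 ↔ p2) → p1) → (p2 → ¬p1)) ↔ ((p2 ↔ p3) → (p1 ↔ p2))) → ((((p1 → (p3 → p2)) → ¬(p3 ↔ p1)) → ¬((p3 → p2) ↔ p3)) ↔ (¬p3 ↔ ((p1 → p3) ↔ p3))) = 5/7 → 6/7 = 1
p1 → p3 = 4/7 → 2/7 = 5/7
¬(p1 → p3) = ¬5/7 = 2/7
p1 ↔ p1 = 4/7 ↔ 4/7 = 1
¬(p1 ↔ p1) = ¬1 = 0
¬(p1 → p3) → ¬(p1 ↔ p1) = 2/7 → 0 = 5/7
p3 ↔ p3 = 2/7 ↔ 2/7 = 1
¬(p3 ↔ p3) = ¬1 = 0
(¬(p1 → p3) → ¬(p1 ↔ p1)) ↔ ¬(p3 ↔ p3) = 5/7 ↔ 0 = 2/7
¬p3 = ¬2/7 = 5/7
¬p3 ↔ p3 = 5/7 ↔ 2/7 = 4/7
¬p2 = ¬6/7 = 1/7
¬p2 → p2 = 1/7 → 6/7 = 1
(¬p3 ↔ p3) ↔ (¬p2 → p2) = 4/7 ↔ 1 = 4/7
¬((¬p3 ↔ p3) ↔ (¬p2 → p2)) = ¬4/7 = 3/7
((¬(p1 → p3) → ¬(p1 ↔ p1)) ↔ ¬(p3 ↔ p3)) ↔ ¬((¬p3 ↔ p3) ↔ (¬p2 → p2)) = 2/7 ↔ 3/7 = 6/7
¬p2 = ¬6/7 = 1/7
¬¬p2 = ¬1/7 = 6/7
¬¬p2 ↔ p1 = 6/7 ↔ 4/7 = 5/7
p1 ↔ p2 = 4/7 ↔ 6/7 = 5/7
¬(p1 ↔ p2) = ¬5/7 = 2/7
(¬¬p2 ↔ p1) ↔ ¬(p1 ↔ p2) = 5/7 ↔ 2/7 = 4/7
p2 ↔ p2 = 6/7 ↔ 6/7 = 1
p2 → (p2 ↔ p2) = 6/7 → 1 = 1
p3 → p3 = 2/7 → 2/7 = 1
p3 → (p3 → p3) = 2/7 → 1 = 1
¬(p3 → (p3 → p3)) = ¬1 = 0
(p2 → (p2 ↔ p2)) → ¬(p3 → (p3 → p3)) = 1 → 0 = 0
((¬¬p2 ↔ p1) ↔ ¬(p1 ↔ p2)) ↔ ((p2 → (p2 ↔ p2)) → ¬(p3 → (p3 → p3))) = 4/7 ↔ 0 = 3/7
(((¬(p1 → p3) → ¬(p1 ↔ p1)) ↔ ¬(p3 ↔ p3)) ↔ ¬((¬p3 ↔ p3) ↔ (¬p2 → p2))) → (((¬¬p2 ↔ p1) ↔ ¬(p1 ↔ p2)) ↔ ((p2 → (p2 ↔ p2)) → ¬(p3 → (p3 → p3)))) = 6/7 → 3/7 = 4/7
(((((p1 ↔ p2) → p1) → (p2 → ¬p1)) ↔ ((p2 ↔ p3) → (p1 ↔ p2))) → ((((p1 → (p3 → p2)) → ¬(p3 ↔ p1)) → ¬((p3 → p2) ↔ p3)) ↔ (¬p3 ↔ ((p1 → p3) ↔ p3)))) ↔ ((((¬(p1 → p3) → ¬(p1 ↔ p1)) ↔ ¬(p3 ↔ p3)) ↔ ¬((¬p3 ↔ p3) ↔ (¬p2 → p2))) → (((¬¬p2 ↔ p1) ↔ ¬(p1 ↔ p2)) ↔ ((p2 → (p2 ↔ p2)) → ¬(p3 → (p3 → p3))))) = 1 ↔ 4/7 = 4/7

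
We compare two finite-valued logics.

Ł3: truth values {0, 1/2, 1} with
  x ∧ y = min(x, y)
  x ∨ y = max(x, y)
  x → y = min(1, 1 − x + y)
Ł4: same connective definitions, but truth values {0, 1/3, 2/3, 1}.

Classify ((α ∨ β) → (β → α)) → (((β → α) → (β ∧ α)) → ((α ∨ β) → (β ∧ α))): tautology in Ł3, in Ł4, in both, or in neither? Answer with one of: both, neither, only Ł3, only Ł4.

In Ł3: every assignment gives 1 — tautology.
In Ł4: every assignment gives 1 — tautology.

both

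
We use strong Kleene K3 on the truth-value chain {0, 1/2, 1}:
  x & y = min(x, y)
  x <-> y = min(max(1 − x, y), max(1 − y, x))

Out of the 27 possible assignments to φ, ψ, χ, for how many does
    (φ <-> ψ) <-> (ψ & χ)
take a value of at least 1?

value 1: 5 assignments (counts)
value 1/2: 17 assignments
value 0: 5 assignments
So 5 of the 27 assignments meet the threshold.

5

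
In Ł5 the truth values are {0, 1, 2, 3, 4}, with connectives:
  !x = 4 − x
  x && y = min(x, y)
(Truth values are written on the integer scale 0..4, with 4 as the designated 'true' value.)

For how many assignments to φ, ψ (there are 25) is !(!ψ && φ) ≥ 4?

value 4: 9 assignments (counts)
value 3: 7 assignments
value 2: 5 assignments
value 1: 3 assignments
value 0: 1 assignment
So 9 of the 25 assignments meet the threshold.

9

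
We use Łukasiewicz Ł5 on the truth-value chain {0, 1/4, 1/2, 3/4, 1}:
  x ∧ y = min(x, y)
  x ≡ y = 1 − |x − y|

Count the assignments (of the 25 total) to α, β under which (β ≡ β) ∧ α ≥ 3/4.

value 1: 5 assignments (counts)
value 3/4: 5 assignments (counts)
value 1/2: 5 assignments
value 1/4: 5 assignments
value 0: 5 assignments
So 10 of the 25 assignments meet the threshold.

10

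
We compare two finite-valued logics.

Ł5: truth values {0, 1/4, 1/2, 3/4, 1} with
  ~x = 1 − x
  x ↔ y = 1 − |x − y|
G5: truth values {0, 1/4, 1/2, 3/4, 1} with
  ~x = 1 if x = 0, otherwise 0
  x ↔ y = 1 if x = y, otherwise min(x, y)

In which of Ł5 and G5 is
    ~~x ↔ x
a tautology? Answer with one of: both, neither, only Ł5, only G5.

only Ł5

In Ł5: every assignment gives 1 — tautology.
In G5: at x = 1/4 the value is 1/4 — not a tautology.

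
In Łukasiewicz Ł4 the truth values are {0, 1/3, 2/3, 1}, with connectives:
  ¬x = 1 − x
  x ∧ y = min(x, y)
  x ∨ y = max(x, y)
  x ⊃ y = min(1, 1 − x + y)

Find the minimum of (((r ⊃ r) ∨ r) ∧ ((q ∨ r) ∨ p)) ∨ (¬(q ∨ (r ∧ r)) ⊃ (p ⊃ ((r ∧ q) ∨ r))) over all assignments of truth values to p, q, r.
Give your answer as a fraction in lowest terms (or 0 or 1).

2/3

Take p = 1/3, q = 0, r = 0:
r ⊃ r = 0 ⊃ 0 = 1
(r ⊃ r) ∨ r = 1 ∨ 0 = 1
q ∨ r = 0 ∨ 0 = 0
(q ∨ r) ∨ p = 0 ∨ 1/3 = 1/3
((r ⊃ r) ∨ r) ∧ ((q ∨ r) ∨ p) = 1 ∧ 1/3 = 1/3
r ∧ r = 0 ∧ 0 = 0
q ∨ (r ∧ r) = 0 ∨ 0 = 0
¬(q ∨ (r ∧ r)) = ¬0 = 1
r ∧ q = 0 ∧ 0 = 0
(r ∧ q) ∨ r = 0 ∨ 0 = 0
p ⊃ ((r ∧ q) ∨ r) = 1/3 ⊃ 0 = 2/3
¬(q ∨ (r ∧ r)) ⊃ (p ⊃ ((r ∧ q) ∨ r)) = 1 ⊃ 2/3 = 2/3
(((r ⊃ r) ∨ r) ∧ ((q ∨ r) ∨ p)) ∨ (¬(q ∨ (r ∧ r)) ⊃ (p ⊃ ((r ∧ q) ∨ r))) = 1/3 ∨ 2/3 = 2/3
No assignment yields a value below 2/3, so this is the minimum.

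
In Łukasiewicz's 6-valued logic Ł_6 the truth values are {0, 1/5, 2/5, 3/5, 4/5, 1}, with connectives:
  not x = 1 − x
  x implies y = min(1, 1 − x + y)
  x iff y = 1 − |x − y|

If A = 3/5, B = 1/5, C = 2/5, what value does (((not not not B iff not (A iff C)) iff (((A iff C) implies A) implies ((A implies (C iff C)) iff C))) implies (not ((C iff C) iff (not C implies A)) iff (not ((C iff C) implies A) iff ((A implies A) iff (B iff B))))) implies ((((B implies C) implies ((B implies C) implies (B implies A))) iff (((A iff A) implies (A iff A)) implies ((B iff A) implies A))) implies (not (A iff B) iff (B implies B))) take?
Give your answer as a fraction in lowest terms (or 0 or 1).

3/5

not B = not 1/5 = 4/5
not not B = not 4/5 = 1/5
not not not B = not 1/5 = 4/5
A iff C = 3/5 iff 2/5 = 4/5
not (A iff C) = not 4/5 = 1/5
not not not B iff not (A iff C) = 4/5 iff 1/5 = 2/5
A iff C = 3/5 iff 2/5 = 4/5
(A iff C) implies A = 4/5 implies 3/5 = 4/5
C iff C = 2/5 iff 2/5 = 1
A implies (C iff C) = 3/5 implies 1 = 1
(A implies (C iff C)) iff C = 1 iff 2/5 = 2/5
((A iff C) implies A) implies ((A implies (C iff C)) iff C) = 4/5 implies 2/5 = 3/5
(not not not B iff not (A iff C)) iff (((A iff C) implies A) implies ((A implies (C iff C)) iff C)) = 2/5 iff 3/5 = 4/5
C iff C = 2/5 iff 2/5 = 1
not C = not 2/5 = 3/5
not C implies A = 3/5 implies 3/5 = 1
(C iff C) iff (not C implies A) = 1 iff 1 = 1
not ((C iff C) iff (not C implies A)) = not 1 = 0
C iff C = 2/5 iff 2/5 = 1
(C iff C) implies A = 1 implies 3/5 = 3/5
not ((C iff C) implies A) = not 3/5 = 2/5
A implies A = 3/5 implies 3/5 = 1
B iff B = 1/5 iff 1/5 = 1
(A implies A) iff (B iff B) = 1 iff 1 = 1
not ((C iff C) implies A) iff ((A implies A) iff (B iff B)) = 2/5 iff 1 = 2/5
not ((C iff C) iff (not C implies A)) iff (not ((C iff C) implies A) iff ((A implies A) iff (B iff B))) = 0 iff 2/5 = 3/5
((not not not B iff not (A iff C)) iff (((A iff C) implies A) implies ((A implies (C iff C)) iff C))) implies (not ((C iff C) iff (not C implies A)) iff (not ((C iff C) implies A) iff ((A implies A) iff (B iff B)))) = 4/5 implies 3/5 = 4/5
B implies C = 1/5 implies 2/5 = 1
B implies C = 1/5 implies 2/5 = 1
B implies A = 1/5 implies 3/5 = 1
(B implies C) implies (B implies A) = 1 implies 1 = 1
(B implies C) implies ((B implies C) implies (B implies A)) = 1 implies 1 = 1
A iff A = 3/5 iff 3/5 = 1
A iff A = 3/5 iff 3/5 = 1
(A iff A) implies (A iff A) = 1 implies 1 = 1
B iff A = 1/5 iff 3/5 = 3/5
(B iff A) implies A = 3/5 implies 3/5 = 1
((A iff A) implies (A iff A)) implies ((B iff A) implies A) = 1 implies 1 = 1
((B implies C) implies ((B implies C) implies (B implies A))) iff (((A iff A) implies (A iff A)) implies ((B iff A) implies A)) = 1 iff 1 = 1
A iff B = 3/5 iff 1/5 = 3/5
not (A iff B) = not 3/5 = 2/5
B implies B = 1/5 implies 1/5 = 1
not (A iff B) iff (B implies B) = 2/5 iff 1 = 2/5
(((B implies C) implies ((B implies C) implies (B implies A))) iff (((A iff A) implies (A iff A)) implies ((B iff A) implies A))) implies (not (A iff B) iff (B implies B)) = 1 implies 2/5 = 2/5
(((not not not B iff not (A iff C)) iff (((A iff C) implies A) implies ((A implies (C iff C)) iff C))) implies (not ((C iff C) iff (not C implies A)) iff (not ((C iff C) implies A) iff ((A implies A) iff (B iff B))))) implies ((((B implies C) implies ((B implies C) implies (B implies A))) iff (((A iff A) implies (A iff A)) implies ((B iff A) implies A))) implies (not (A iff B) iff (B implies B))) = 4/5 implies 2/5 = 3/5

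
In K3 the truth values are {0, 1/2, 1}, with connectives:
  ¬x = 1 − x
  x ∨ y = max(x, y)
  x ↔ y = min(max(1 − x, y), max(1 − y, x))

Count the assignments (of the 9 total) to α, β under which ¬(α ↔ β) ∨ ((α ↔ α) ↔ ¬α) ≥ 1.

4

α = 0, β = 0 ↦ 1  ≥
α = 0, β = 1/2 ↦ 1  ≥
α = 0, β = 1 ↦ 1  ≥
α = 1/2, β = 0 ↦ 1/2  <
α = 1/2, β = 1/2 ↦ 1/2  <
α = 1/2, β = 1 ↦ 1/2  <
α = 1, β = 0 ↦ 1  ≥
α = 1, β = 1/2 ↦ 1/2  <
α = 1, β = 1 ↦ 0  <
So 4 of the 9 assignments meet the threshold.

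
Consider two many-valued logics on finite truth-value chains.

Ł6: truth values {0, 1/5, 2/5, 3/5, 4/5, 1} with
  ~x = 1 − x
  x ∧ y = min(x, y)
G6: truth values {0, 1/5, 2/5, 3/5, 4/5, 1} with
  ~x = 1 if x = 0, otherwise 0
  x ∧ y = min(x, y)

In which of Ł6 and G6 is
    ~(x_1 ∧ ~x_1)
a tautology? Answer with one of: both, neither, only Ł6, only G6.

only G6

In Ł6: at x_1 = 1/5 the value is 4/5 — not a tautology.
In G6: every assignment gives 1 — tautology.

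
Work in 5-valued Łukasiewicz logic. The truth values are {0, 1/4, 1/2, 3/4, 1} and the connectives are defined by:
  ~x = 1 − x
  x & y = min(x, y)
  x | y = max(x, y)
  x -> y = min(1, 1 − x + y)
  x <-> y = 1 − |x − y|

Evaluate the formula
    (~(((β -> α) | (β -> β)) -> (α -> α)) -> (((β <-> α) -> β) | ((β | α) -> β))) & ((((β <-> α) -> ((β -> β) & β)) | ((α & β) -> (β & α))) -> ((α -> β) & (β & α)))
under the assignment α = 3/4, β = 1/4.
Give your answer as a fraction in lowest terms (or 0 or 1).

β -> α = 1/4 -> 3/4 = 1
β -> β = 1/4 -> 1/4 = 1
(β -> α) | (β -> β) = 1 | 1 = 1
α -> α = 3/4 -> 3/4 = 1
((β -> α) | (β -> β)) -> (α -> α) = 1 -> 1 = 1
~(((β -> α) | (β -> β)) -> (α -> α)) = ~1 = 0
β <-> α = 1/4 <-> 3/4 = 1/2
(β <-> α) -> β = 1/2 -> 1/4 = 3/4
β | α = 1/4 | 3/4 = 3/4
(β | α) -> β = 3/4 -> 1/4 = 1/2
((β <-> α) -> β) | ((β | α) -> β) = 3/4 | 1/2 = 3/4
~(((β -> α) | (β -> β)) -> (α -> α)) -> (((β <-> α) -> β) | ((β | α) -> β)) = 0 -> 3/4 = 1
β <-> α = 1/4 <-> 3/4 = 1/2
β -> β = 1/4 -> 1/4 = 1
(β -> β) & β = 1 & 1/4 = 1/4
(β <-> α) -> ((β -> β) & β) = 1/2 -> 1/4 = 3/4
α & β = 3/4 & 1/4 = 1/4
β & α = 1/4 & 3/4 = 1/4
(α & β) -> (β & α) = 1/4 -> 1/4 = 1
((β <-> α) -> ((β -> β) & β)) | ((α & β) -> (β & α)) = 3/4 | 1 = 1
α -> β = 3/4 -> 1/4 = 1/2
β & α = 1/4 & 3/4 = 1/4
(α -> β) & (β & α) = 1/2 & 1/4 = 1/4
(((β <-> α) -> ((β -> β) & β)) | ((α & β) -> (β & α))) -> ((α -> β) & (β & α)) = 1 -> 1/4 = 1/4
(~(((β -> α) | (β -> β)) -> (α -> α)) -> (((β <-> α) -> β) | ((β | α) -> β))) & ((((β <-> α) -> ((β -> β) & β)) | ((α & β) -> (β & α))) -> ((α -> β) & (β & α))) = 1 & 1/4 = 1/4

1/4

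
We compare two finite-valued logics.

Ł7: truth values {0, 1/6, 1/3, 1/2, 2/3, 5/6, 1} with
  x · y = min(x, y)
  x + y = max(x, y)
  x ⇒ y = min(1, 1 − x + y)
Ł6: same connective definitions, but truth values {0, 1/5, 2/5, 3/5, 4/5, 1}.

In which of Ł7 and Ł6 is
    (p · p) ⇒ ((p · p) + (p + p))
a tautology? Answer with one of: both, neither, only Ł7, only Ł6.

both

In Ł7: every assignment gives 1 — tautology.
In Ł6: every assignment gives 1 — tautology.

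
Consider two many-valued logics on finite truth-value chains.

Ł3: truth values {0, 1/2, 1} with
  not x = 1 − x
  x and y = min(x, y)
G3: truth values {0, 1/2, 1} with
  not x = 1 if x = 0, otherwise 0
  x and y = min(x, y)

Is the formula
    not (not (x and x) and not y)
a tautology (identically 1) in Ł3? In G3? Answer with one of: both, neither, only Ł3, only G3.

In Ł3: at x = 0, y = 0 the value is 0 — not a tautology.
In G3: at x = 0, y = 0 the value is 0 — not a tautology.

neither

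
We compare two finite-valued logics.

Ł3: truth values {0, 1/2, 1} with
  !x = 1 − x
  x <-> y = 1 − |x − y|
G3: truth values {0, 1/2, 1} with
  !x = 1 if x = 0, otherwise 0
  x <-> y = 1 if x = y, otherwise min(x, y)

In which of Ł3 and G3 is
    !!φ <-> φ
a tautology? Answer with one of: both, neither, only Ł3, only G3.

only Ł3

In Ł3: every assignment gives 1 — tautology.
In G3: at φ = 1/2 the value is 1/2 — not a tautology.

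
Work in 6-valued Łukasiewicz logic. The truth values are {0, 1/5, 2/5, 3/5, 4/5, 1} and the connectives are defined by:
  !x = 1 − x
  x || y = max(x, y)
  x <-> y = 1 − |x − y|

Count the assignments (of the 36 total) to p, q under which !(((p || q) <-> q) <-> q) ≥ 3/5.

9

value 1: 1 assignment (counts)
value 4/5: 3 assignments (counts)
value 3/5: 5 assignments (counts)
value 2/5: 7 assignments
value 1/5: 9 assignments
value 0: 11 assignments
So 9 of the 36 assignments meet the threshold.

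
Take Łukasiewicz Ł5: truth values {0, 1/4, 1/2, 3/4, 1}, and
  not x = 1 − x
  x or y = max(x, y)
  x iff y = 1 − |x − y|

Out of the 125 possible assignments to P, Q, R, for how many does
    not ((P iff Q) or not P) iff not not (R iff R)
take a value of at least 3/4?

15

value 1: 5 assignments (counts)
value 3/4: 10 assignments (counts)
value 1/2: 20 assignments
value 1/4: 45 assignments
value 0: 45 assignments
So 15 of the 125 assignments meet the threshold.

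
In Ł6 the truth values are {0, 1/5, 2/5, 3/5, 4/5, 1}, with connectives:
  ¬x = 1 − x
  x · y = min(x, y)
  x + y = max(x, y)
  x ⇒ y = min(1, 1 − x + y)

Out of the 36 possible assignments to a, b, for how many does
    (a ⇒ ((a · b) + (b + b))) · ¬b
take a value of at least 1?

value 1: 1 assignment (counts)
value 4/5: 4 assignments
value 3/5: 7 assignments
value 2/5: 9 assignments
value 1/5: 8 assignments
value 0: 7 assignments
So 1 of the 36 assignments meets the threshold.

1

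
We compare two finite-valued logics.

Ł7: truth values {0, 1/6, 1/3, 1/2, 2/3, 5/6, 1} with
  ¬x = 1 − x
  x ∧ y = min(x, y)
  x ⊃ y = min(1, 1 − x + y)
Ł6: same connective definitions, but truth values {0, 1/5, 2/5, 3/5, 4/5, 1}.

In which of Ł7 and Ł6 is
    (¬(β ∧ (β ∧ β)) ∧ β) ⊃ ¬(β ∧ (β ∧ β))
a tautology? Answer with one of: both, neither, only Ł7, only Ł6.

In Ł7: every assignment gives 1 — tautology.
In Ł6: every assignment gives 1 — tautology.

both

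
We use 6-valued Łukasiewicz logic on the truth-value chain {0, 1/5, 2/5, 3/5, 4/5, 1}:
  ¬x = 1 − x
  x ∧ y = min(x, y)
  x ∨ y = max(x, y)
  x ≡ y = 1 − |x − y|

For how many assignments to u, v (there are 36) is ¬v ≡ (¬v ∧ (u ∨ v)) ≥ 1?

value 1: 24 assignments (counts)
value 4/5: 5 assignments
value 3/5: 2 assignments
value 2/5: 3 assignments
value 1/5: 1 assignment
value 0: 1 assignment
So 24 of the 36 assignments meet the threshold.

24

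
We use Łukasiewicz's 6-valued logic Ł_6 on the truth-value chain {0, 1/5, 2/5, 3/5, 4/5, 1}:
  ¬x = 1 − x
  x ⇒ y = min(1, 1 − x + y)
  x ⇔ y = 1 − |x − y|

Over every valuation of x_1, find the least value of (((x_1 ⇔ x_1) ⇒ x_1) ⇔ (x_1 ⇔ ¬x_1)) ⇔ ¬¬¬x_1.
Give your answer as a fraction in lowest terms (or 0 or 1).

3/5

Take x_1 = 3/5:
x_1 ⇔ x_1 = 3/5 ⇔ 3/5 = 1
(x_1 ⇔ x_1) ⇒ x_1 = 1 ⇒ 3/5 = 3/5
¬x_1 = ¬3/5 = 2/5
x_1 ⇔ ¬x_1 = 3/5 ⇔ 2/5 = 4/5
((x_1 ⇔ x_1) ⇒ x_1) ⇔ (x_1 ⇔ ¬x_1) = 3/5 ⇔ 4/5 = 4/5
¬x_1 = ¬3/5 = 2/5
¬¬x_1 = ¬2/5 = 3/5
¬¬¬x_1 = ¬3/5 = 2/5
(((x_1 ⇔ x_1) ⇒ x_1) ⇔ (x_1 ⇔ ¬x_1)) ⇔ ¬¬¬x_1 = 4/5 ⇔ 2/5 = 3/5
No assignment yields a value below 3/5, so this is the minimum.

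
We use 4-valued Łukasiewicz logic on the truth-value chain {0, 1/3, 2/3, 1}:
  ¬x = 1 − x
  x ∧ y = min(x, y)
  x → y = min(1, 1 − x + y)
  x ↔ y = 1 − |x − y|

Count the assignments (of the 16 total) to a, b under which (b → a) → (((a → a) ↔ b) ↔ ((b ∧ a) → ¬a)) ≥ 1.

6

a = 0, b = 0 ↦ 0  <
a = 0, b = 1/3 ↦ 2/3  <
a = 0, b = 2/3 ↦ 1  ≥
a = 0, b = 1 ↦ 1  ≥
a = 1/3, b = 0 ↦ 0  <
a = 1/3, b = 1/3 ↦ 1/3  <
a = 1/3, b = 2/3 ↦ 1  ≥
a = 1/3, b = 1 ↦ 1  ≥
a = 2/3, b = 0 ↦ 0  <
a = 2/3, b = 1/3 ↦ 1/3  <
a = 2/3, b = 2/3 ↦ 1  ≥
a = 2/3, b = 1 ↦ 1  ≥
a = 1, b = 0 ↦ 0  <
a = 1, b = 1/3 ↦ 2/3  <
a = 1, b = 2/3 ↦ 2/3  <
a = 1, b = 1 ↦ 0  <
So 6 of the 16 assignments meet the threshold.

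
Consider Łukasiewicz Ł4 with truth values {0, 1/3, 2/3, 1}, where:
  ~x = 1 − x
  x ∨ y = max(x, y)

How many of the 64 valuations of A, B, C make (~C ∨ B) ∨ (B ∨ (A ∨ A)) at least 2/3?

value 1: 37 assignments (counts)
value 2/3: 19 assignments (counts)
value 1/3: 7 assignments
value 0: 1 assignment
So 56 of the 64 assignments meet the threshold.

56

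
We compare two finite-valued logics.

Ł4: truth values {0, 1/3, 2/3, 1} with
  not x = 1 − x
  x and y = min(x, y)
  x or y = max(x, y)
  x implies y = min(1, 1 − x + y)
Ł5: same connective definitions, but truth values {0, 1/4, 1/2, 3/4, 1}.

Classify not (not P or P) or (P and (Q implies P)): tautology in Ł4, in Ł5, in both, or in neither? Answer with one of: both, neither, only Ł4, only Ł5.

neither

In Ł4: at P = 0, Q = 0 the value is 0 — not a tautology.
In Ł5: at P = 0, Q = 0 the value is 0 — not a tautology.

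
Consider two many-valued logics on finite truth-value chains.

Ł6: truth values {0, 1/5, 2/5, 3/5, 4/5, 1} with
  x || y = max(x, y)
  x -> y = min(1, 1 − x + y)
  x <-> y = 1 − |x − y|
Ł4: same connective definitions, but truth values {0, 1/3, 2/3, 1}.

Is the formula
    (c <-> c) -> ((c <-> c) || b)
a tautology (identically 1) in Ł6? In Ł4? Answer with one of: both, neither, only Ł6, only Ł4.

both

In Ł6: every assignment gives 1 — tautology.
In Ł4: every assignment gives 1 — tautology.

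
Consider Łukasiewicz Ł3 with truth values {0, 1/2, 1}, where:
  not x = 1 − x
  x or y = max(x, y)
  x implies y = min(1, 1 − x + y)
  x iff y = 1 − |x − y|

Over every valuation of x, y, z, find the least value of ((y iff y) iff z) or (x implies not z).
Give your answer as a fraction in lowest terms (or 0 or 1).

1/2

Take x = 1, y = 0, z = 1/2:
y iff y = 0 iff 0 = 1
(y iff y) iff z = 1 iff 1/2 = 1/2
not z = not 1/2 = 1/2
x implies not z = 1 implies 1/2 = 1/2
((y iff y) iff z) or (x implies not z) = 1/2 or 1/2 = 1/2
No assignment yields a value below 1/2, so this is the minimum.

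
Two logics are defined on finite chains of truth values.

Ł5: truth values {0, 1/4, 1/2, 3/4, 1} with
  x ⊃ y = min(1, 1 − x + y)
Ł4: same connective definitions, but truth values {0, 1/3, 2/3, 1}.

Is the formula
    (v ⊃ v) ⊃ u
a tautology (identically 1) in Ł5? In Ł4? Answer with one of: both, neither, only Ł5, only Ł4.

neither

In Ł5: at u = 0, v = 0 the value is 0 — not a tautology.
In Ł4: at u = 0, v = 0 the value is 0 — not a tautology.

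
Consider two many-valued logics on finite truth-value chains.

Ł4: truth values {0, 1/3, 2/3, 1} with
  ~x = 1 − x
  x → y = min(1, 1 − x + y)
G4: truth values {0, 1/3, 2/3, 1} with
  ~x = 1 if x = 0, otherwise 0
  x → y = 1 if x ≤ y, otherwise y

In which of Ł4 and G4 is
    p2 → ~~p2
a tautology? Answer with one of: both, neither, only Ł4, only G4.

In Ł4: every assignment gives 1 — tautology.
In G4: every assignment gives 1 — tautology.

both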